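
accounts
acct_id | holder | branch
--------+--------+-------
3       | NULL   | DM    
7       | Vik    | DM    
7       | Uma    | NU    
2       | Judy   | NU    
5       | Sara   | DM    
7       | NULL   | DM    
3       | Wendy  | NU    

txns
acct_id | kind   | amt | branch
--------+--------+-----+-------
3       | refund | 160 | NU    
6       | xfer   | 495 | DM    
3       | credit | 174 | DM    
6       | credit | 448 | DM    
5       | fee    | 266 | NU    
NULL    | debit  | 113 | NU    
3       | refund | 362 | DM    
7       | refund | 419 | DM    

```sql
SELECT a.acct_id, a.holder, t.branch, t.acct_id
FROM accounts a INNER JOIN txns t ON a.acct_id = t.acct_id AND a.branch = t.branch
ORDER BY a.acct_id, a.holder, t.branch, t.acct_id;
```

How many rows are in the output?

5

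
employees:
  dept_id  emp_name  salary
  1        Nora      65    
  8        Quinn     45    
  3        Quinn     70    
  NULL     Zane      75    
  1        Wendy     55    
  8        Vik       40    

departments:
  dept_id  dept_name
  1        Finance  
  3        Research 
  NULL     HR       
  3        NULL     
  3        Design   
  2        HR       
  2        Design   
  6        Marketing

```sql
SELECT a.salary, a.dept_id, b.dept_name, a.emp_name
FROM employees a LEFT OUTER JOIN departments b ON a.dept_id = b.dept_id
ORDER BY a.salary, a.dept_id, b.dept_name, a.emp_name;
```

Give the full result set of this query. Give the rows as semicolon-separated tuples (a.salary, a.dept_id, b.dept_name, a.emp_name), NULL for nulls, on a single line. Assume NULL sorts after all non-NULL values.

(40, 8, NULL, Vik); (45, 8, NULL, Quinn); (55, 1, Finance, Wendy); (65, 1, Finance, Nora); (70, 3, Design, Quinn); (70, 3, Research, Quinn); (70, 3, NULL, Quinn); (75, NULL, NULL, Zane)

LEFT JOIN keeps every row from `employees`; unmatched rows get NULL for `departments`'s columns.
Matching on a.dept_id = b.dept_id. A NULL in a compared column never satisfies the condition.
Matched pairs: 5; unmatched a rows kept: 3.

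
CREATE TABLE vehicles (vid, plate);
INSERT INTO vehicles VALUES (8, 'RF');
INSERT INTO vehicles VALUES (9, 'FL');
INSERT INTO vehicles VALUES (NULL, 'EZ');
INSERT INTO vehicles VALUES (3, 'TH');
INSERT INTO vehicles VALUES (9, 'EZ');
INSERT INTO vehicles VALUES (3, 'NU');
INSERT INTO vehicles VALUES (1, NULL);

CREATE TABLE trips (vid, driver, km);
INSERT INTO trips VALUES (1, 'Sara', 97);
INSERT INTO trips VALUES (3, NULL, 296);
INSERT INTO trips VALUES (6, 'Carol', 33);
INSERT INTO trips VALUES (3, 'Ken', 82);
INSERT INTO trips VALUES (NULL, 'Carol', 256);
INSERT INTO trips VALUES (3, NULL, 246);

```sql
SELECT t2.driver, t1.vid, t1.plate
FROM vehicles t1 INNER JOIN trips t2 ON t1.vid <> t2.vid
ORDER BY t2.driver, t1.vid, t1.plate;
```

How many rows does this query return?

23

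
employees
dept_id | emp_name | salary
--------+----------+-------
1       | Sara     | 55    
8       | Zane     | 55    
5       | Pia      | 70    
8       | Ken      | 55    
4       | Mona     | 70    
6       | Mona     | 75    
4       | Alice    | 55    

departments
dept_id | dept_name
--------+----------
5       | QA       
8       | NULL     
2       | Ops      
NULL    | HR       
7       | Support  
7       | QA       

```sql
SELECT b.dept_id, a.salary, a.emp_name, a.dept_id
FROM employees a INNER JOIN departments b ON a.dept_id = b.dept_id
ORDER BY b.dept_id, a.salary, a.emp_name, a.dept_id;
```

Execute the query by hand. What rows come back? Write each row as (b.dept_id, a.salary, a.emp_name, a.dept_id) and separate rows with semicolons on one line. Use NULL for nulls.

INNER JOIN keeps only pairs where the ON condition holds.
Matching on a.dept_id = b.dept_id. A NULL in a compared column never satisfies the condition.
Matched pairs: 3.

(5, 70, Pia, 5); (8, 55, Ken, 8); (8, 55, Zane, 8)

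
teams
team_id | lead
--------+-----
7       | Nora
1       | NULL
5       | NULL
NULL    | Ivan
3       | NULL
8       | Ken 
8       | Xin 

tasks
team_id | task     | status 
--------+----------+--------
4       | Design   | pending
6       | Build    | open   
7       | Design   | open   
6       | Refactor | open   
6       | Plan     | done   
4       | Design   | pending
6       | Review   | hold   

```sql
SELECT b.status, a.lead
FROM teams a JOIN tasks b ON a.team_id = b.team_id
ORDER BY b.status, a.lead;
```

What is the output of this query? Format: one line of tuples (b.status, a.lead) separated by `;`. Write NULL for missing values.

(open, Nora)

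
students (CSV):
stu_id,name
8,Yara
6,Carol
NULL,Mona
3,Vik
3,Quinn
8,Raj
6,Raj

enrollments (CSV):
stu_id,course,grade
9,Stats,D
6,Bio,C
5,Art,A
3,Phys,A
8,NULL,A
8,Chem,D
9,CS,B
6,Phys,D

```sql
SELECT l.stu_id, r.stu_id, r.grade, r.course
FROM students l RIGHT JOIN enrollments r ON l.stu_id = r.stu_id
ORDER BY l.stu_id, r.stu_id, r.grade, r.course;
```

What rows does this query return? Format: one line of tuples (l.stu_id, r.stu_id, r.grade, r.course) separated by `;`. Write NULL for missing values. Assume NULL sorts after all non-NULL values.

(3, 3, A, Phys); (3, 3, A, Phys); (6, 6, C, Bio); (6, 6, C, Bio); (6, 6, D, Phys); (6, 6, D, Phys); (8, 8, A, NULL); (8, 8, A, NULL); (8, 8, D, Chem); (8, 8, D, Chem); (NULL, 5, A, Art); (NULL, 9, B, CS); (NULL, 9, D, Stats)

RIGHT JOIN keeps every row from `enrollments`; unmatched rows get NULL for `students`'s columns.
Matching on l.stu_id = r.stu_id. A NULL in a compared column never satisfies the condition.
Matched pairs: 10; unmatched r rows kept: 3.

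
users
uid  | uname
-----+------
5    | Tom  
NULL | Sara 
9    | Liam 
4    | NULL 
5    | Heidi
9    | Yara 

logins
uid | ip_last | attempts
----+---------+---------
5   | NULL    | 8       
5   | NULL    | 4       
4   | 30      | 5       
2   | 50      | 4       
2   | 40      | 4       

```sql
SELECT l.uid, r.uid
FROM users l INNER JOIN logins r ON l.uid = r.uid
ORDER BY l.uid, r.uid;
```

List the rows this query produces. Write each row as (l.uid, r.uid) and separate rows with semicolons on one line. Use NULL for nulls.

INNER JOIN keeps only pairs where the ON condition holds.
Matching on l.uid = r.uid. A NULL in a compared column never satisfies the condition.
Matched pairs: 5.

(4, 4); (5, 5); (5, 5); (5, 5); (5, 5)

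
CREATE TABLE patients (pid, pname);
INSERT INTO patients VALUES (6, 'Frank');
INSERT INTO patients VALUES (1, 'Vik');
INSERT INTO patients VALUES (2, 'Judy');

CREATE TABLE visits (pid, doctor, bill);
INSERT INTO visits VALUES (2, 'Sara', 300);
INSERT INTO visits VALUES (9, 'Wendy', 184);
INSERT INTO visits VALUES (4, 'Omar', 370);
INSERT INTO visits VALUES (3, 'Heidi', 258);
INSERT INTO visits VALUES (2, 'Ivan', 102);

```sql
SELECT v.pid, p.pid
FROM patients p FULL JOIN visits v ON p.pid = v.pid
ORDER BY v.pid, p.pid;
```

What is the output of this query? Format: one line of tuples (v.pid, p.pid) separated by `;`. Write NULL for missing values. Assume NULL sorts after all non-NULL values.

(2, 2); (2, 2); (3, NULL); (4, NULL); (9, NULL); (NULL, 1); (NULL, 6)

FULL OUTER JOIN keeps every row from both sides; unmatched rows get NULL for the other side's columns.
Matching on p.pid = v.pid.
- p[0] pid=6 → no match; kept with NULLs on the v side.
- p[1] pid=1 → no match; kept with NULLs on the v side.
- p[2] pid=2 → 2 match(es) in v → 2 row(s).
- 3 v row(s) had no p match → kept, p columns NULL.
After projecting and ordering:
v.pid | p.pid
2 | 2
2 | 2
3 | NULL
4 | NULL
9 | NULL
NULL | 1
NULL | 6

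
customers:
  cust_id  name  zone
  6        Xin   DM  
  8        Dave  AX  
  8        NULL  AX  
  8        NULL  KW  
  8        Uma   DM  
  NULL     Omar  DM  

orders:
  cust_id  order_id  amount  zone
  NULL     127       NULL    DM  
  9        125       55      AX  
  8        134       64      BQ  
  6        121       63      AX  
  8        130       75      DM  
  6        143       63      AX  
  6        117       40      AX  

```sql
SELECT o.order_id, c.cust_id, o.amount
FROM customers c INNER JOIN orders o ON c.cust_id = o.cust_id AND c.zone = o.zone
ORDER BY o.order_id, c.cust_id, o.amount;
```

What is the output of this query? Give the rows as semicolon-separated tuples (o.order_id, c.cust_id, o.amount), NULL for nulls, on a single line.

(130, 8, 75)

INNER JOIN keeps only pairs where the ON condition holds.
Matching on c.cust_id = o.cust_id AND c.zone = o.zone. A NULL in a compared column never satisfies the condition.
- c (cust_id=6, zone=DM) has no partner → excluded.
- c (cust_id=8, zone=AX) has no partner → excluded.
- c (cust_id=8, zone=AX) has no partner → excluded.
- c (cust_id=8, zone=KW) has no partner → excluded.
- c (cust_id=8, zone=DM) pairs with 1 row(s) of o.
- c (cust_id=NULL, zone=DM) has no partner → excluded.
After projecting and ordering:
o.order_id | c.cust_id | o.amount
130 | 8 | 75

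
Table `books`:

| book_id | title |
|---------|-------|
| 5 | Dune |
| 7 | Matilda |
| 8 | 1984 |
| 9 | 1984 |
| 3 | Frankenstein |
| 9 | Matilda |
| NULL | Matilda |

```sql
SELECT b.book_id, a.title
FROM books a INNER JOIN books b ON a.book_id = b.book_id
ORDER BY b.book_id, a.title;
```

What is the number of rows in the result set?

INNER JOIN keeps only pairs where the ON condition holds.
Matching on a.book_id = b.book_id. A NULL in a compared column never satisfies the condition.
- book_id=5: 1 matching b row(s), so 1 row(s) emitted.
- book_id=7: 1 matching b row(s), so 1 row(s) emitted.
- book_id=8: 1 matching b row(s), so 1 row(s) emitted.
- book_id=9: 2 matching b row(s), so 2 row(s) emitted.
- book_id=3: 1 matching b row(s), so 1 row(s) emitted.
- book_id=9: 2 matching b row(s), so 2 row(s) emitted.
- book_id=NULL: no matching b row, dropped.
Total: 8 rows.

8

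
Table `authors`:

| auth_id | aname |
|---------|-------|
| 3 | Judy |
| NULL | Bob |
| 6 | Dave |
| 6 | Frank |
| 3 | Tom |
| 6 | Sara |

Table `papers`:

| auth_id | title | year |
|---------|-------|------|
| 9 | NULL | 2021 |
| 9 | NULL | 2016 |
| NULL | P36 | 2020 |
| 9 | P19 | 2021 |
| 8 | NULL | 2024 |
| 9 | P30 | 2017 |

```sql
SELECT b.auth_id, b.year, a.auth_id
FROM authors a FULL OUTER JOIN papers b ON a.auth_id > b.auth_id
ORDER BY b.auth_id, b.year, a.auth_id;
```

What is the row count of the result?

12

FULL OUTER JOIN keeps every row from both sides; unmatched rows get NULL for the other side's columns.
Matching on a.auth_id > b.auth_id. A NULL in a compared column never satisfies the condition.
- a row (auth_id=3): no match → kept, b columns NULL.
- a row (auth_id=NULL): no match → kept, b columns NULL.
- a row (auth_id=6): no match → kept, b columns NULL.
- a row (auth_id=6): no match → kept, b columns NULL.
- a row (auth_id=3): no match → kept, b columns NULL.
- a row (auth_id=6): no match → kept, b columns NULL.
- 6 row(s) from b found no a partner → padded with NULL.
Total: 0 matched + 12 padded = 12 rows.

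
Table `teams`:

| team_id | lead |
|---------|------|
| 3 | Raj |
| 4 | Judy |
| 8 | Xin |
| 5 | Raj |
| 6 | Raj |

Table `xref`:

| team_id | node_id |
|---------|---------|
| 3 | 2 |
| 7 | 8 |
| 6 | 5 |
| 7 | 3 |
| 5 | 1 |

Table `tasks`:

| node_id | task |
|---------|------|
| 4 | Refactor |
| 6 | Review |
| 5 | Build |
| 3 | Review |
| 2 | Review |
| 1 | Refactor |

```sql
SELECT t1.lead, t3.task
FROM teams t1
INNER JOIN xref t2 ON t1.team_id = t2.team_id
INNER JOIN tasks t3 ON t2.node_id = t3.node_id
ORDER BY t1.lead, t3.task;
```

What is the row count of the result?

Evaluate left to right. First `teams t1 INNER JOIN xref t2` on team_id: 3 row(s).
Then INNER JOIN `tasks t3` on node_id: keep only rows whose t2.node_id appears in t3.
Result: 3 row(s).

3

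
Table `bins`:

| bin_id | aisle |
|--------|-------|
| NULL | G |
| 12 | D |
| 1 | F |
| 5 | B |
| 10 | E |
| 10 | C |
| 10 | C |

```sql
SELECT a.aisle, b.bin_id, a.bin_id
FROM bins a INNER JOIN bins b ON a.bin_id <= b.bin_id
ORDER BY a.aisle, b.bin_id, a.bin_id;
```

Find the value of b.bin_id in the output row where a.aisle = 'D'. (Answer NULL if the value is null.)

12

INNER JOIN keeps only pairs where the ON condition holds.
Matching on a.bin_id <= b.bin_id. A NULL in a compared column never satisfies the condition.
- a row (bin_id=NULL): no match → dropped.
- a row (bin_id=12): matches 1 b row(s) → 1 output row(s).
- a row (bin_id=1): matches 6 b row(s) → 6 output row(s).
- a row (bin_id=5): matches 5 b row(s) → 5 output row(s).
- a row (bin_id=10): matches 4 b row(s) → 4 output row(s).
- a row (bin_id=10): matches 4 b row(s) → 4 output row(s).
- a row (bin_id=10): matches 4 b row(s) → 4 output row(s).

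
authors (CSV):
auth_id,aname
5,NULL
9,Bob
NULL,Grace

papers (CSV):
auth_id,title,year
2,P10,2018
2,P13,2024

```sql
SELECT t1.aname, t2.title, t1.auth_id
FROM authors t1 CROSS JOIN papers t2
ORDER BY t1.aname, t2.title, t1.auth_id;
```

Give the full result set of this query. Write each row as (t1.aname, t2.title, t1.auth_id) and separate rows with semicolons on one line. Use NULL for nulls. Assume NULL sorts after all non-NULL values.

CROSS JOIN pairs every row of `authors` with every row of `papers`: 3 × 2 = 6 rows.

(Bob, P10, 9); (Bob, P13, 9); (Grace, P10, NULL); (Grace, P13, NULL); (NULL, P10, 5); (NULL, P13, 5)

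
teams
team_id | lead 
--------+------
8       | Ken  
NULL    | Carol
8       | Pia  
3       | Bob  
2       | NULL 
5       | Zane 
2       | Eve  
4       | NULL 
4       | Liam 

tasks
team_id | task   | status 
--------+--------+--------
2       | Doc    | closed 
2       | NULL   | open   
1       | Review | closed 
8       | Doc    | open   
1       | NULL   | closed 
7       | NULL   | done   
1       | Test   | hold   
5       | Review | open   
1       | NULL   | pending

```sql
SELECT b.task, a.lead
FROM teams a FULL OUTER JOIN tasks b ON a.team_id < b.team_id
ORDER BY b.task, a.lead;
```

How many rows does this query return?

FULL OUTER JOIN keeps every row from both sides; unmatched rows get NULL for the other side's columns.
Matching on a.team_id < b.team_id. A NULL in a compared column never satisfies the condition.
Matched pairs: 17; unmatched a rows kept: 3; unmatched b rows kept: 6.
Total: 17 matched + 9 padded = 26 rows.

26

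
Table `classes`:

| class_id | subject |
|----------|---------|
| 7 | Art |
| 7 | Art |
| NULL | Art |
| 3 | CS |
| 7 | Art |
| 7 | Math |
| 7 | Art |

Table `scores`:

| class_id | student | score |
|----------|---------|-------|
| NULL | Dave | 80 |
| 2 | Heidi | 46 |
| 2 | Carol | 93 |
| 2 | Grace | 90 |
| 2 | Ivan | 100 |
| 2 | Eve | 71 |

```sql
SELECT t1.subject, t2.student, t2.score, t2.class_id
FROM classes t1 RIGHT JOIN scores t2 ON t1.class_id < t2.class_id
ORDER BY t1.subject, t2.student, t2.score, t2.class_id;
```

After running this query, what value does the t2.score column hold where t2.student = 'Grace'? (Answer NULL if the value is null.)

RIGHT JOIN keeps every row from `scores`; unmatched rows get NULL for `classes`'s columns.
Matching on t1.class_id < t2.class_id. A NULL in a compared column never satisfies the condition.
- t1 row (class_id=7): no match.
- t1 row (class_id=7): no match.
- t1 row (class_id=NULL): no match.
- t1 row (class_id=3): no match.
- t1 row (class_id=7): no match.
- t1 row (class_id=7): no match.
- t1 row (class_id=7): no match.
- 6 t2 row(s) had no t1 match → kept, t1 columns NULL.

90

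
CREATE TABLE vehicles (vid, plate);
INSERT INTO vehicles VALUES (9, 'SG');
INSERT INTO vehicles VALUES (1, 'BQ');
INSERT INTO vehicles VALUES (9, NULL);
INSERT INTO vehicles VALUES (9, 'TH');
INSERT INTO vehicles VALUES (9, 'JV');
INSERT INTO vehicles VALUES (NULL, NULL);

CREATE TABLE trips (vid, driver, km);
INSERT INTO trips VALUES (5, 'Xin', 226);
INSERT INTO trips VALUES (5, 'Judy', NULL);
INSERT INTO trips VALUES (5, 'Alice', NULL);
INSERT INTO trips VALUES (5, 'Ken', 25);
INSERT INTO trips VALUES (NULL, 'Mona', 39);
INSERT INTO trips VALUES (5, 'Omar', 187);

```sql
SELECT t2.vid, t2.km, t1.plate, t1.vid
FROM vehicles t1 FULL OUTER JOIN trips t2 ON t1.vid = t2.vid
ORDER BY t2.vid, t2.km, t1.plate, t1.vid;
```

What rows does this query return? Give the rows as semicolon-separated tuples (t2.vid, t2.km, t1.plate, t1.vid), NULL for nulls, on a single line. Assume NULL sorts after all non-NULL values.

FULL OUTER JOIN keeps every row from both sides; unmatched rows get NULL for the other side's columns.
Matching on t1.vid = t2.vid. A NULL in a compared column never satisfies the condition.
Matched pairs: 0; unmatched t1 rows kept: 6; unmatched t2 rows kept: 6.

(5, 25, NULL, NULL); (5, 187, NULL, NULL); (5, 226, NULL, NULL); (5, NULL, NULL, NULL); (5, NULL, NULL, NULL); (NULL, 39, NULL, NULL); (NULL, NULL, BQ, 1); (NULL, NULL, JV, 9); (NULL, NULL, SG, 9); (NULL, NULL, TH, 9); (NULL, NULL, NULL, 9); (NULL, NULL, NULL, NULL)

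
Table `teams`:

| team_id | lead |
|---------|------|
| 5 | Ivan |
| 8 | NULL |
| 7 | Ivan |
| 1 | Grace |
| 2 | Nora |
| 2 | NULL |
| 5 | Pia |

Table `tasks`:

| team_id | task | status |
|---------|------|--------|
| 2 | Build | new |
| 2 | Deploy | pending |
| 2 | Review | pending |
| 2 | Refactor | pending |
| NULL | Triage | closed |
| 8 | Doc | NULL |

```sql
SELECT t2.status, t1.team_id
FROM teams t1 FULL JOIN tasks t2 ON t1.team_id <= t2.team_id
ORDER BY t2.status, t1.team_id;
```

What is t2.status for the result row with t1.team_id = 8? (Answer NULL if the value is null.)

FULL OUTER JOIN keeps every row from both sides; unmatched rows get NULL for the other side's columns.
Matching on t1.team_id <= t2.team_id. A NULL in a compared column never satisfies the condition.
Matched pairs: 19; unmatched t1 rows kept: 0; unmatched t2 rows kept: 1.

NULL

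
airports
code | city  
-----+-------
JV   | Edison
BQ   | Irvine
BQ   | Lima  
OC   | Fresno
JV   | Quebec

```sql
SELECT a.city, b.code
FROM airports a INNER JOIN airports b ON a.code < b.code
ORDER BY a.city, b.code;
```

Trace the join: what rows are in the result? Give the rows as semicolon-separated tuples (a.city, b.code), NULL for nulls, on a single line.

INNER JOIN keeps only pairs where the ON condition holds.
Matching on a.code < b.code.
- a[0] code=JV → 1 match(es) in b → 1 row(s).
- a[1] code=BQ → 3 match(es) in b → 3 row(s).
- a[2] code=BQ → 3 match(es) in b → 3 row(s).
- a[3] code=OC → no match; dropped.
- a[4] code=JV → 1 match(es) in b → 1 row(s).
After projecting and ordering:
a.city | b.code
Edison | OC
Irvine | JV
Irvine | JV
Irvine | OC
Lima | JV
Lima | JV
Lima | OC
Quebec | OC

(Edison, OC); (Irvine, JV); (Irvine, JV); (Irvine, OC); (Lima, JV); (Lima, JV); (Lima, OC); (Quebec, OC)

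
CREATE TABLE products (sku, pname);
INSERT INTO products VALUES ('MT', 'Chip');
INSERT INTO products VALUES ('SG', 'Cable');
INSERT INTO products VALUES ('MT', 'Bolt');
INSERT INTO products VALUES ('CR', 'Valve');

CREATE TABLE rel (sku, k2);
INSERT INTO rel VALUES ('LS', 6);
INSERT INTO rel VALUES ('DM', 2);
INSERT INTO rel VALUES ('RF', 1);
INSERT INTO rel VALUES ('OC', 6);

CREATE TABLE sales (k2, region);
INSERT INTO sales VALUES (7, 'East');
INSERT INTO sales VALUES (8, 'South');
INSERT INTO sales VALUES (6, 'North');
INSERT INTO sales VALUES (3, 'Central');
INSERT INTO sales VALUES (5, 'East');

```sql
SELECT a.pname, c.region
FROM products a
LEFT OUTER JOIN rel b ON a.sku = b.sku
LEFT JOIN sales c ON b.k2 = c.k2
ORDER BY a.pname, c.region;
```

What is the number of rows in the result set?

4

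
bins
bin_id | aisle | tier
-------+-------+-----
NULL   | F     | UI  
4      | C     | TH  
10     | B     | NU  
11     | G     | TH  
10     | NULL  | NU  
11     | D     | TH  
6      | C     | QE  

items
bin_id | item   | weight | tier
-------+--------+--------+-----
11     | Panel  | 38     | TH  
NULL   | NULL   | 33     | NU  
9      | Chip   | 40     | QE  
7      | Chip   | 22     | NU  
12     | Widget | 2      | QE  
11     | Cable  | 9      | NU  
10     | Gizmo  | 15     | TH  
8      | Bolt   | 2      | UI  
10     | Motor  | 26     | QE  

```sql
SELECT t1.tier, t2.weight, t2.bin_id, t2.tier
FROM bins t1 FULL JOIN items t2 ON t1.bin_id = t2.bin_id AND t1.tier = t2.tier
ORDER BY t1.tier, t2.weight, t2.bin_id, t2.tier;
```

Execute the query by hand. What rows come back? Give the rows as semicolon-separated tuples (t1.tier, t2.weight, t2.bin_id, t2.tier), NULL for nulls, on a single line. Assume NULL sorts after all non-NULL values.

FULL OUTER JOIN keeps every row from both sides; unmatched rows get NULL for the other side's columns.
Matching on t1.bin_id = t2.bin_id AND t1.tier = t2.tier. A NULL in a compared column never satisfies the condition.
- t1 row (bin_id=NULL, tier=UI): no match → kept, t2 columns NULL.
- t1 row (bin_id=4, tier=TH): no match → kept, t2 columns NULL.
- t1 row (bin_id=10, tier=NU): no match → kept, t2 columns NULL.
- t1 row (bin_id=11, tier=TH): matches 1 t2 row(s) → 1 output row(s).
- t1 row (bin_id=10, tier=NU): no match → kept, t2 columns NULL.
- t1 row (bin_id=11, tier=TH): matches 1 t2 row(s) → 1 output row(s).
- t1 row (bin_id=6, tier=QE): no match → kept, t2 columns NULL.
- 8 row(s) from t2 found no t1 partner → padded with NULL.

(NU, NULL, NULL, NULL); (NU, NULL, NULL, NULL); (QE, NULL, NULL, NULL); (TH, 38, 11, TH); (TH, 38, 11, TH); (TH, NULL, NULL, NULL); (UI, NULL, NULL, NULL); (NULL, 2, 8, UI); (NULL, 2, 12, QE); (NULL, 9, 11, NU); (NULL, 15, 10, TH); (NULL, 22, 7, NU); (NULL, 26, 10, QE); (NULL, 33, NULL, NU); (NULL, 40, 9, QE)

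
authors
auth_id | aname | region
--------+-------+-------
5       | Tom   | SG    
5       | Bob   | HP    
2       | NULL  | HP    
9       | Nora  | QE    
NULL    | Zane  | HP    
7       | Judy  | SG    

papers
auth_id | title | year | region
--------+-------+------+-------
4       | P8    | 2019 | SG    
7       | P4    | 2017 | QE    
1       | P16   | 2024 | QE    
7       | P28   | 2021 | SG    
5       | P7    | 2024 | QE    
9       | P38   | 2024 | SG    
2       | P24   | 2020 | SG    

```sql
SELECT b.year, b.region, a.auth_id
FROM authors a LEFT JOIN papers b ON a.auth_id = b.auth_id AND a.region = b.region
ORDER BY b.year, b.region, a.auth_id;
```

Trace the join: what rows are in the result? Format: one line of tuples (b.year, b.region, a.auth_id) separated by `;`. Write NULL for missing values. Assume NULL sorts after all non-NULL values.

LEFT JOIN keeps every row from `authors`; unmatched rows get NULL for `papers`'s columns.
Matching on a.auth_id = b.auth_id AND a.region = b.region. A NULL in a compared column never satisfies the condition.
Matched pairs: 1; unmatched a rows kept: 5.

(2021, SG, 7); (NULL, NULL, 2); (NULL, NULL, 5); (NULL, NULL, 5); (NULL, NULL, 9); (NULL, NULL, NULL)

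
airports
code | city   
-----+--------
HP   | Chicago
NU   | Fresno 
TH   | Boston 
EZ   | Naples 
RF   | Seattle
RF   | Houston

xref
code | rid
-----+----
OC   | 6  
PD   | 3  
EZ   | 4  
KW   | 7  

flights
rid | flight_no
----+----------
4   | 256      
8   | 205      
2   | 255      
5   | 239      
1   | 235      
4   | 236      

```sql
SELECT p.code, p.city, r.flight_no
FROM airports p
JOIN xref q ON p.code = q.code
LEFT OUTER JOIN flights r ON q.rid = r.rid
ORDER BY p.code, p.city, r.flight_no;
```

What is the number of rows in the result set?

2

Joins associate left-to-right: airports INNER JOIN xref on code gives 1 intermediate row(s).
Then LEFT JOIN `flights r` on rid: each of those 1 rows is kept; rows whose q.rid has no match in r get NULL for r's columns.
Result: 2 row(s).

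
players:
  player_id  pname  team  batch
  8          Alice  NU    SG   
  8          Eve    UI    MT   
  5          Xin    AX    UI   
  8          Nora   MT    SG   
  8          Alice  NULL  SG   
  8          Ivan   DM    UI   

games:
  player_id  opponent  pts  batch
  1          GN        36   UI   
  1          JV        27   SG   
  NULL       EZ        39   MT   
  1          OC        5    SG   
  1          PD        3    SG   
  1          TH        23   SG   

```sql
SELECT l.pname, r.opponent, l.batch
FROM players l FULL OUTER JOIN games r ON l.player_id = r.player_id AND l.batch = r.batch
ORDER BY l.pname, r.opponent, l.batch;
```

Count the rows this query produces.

FULL OUTER JOIN keeps every row from both sides; unmatched rows get NULL for the other side's columns.
Matching on l.player_id = r.player_id AND l.batch = r.batch. A NULL in a compared column never satisfies the condition.
- l (player_id=8, batch=SG) has no partner → padded with NULL.
- l (player_id=8, batch=MT) has no partner → padded with NULL.
- l (player_id=5, batch=UI) has no partner → padded with NULL.
- l (player_id=8, batch=SG) has no partner → padded with NULL.
- l (player_id=8, batch=SG) has no partner → padded with NULL.
- l (player_id=8, batch=UI) has no partner → padded with NULL.
- 6 r row(s) had no l match → kept, l columns NULL.
Total: 0 matched + 12 padded = 12 rows.

12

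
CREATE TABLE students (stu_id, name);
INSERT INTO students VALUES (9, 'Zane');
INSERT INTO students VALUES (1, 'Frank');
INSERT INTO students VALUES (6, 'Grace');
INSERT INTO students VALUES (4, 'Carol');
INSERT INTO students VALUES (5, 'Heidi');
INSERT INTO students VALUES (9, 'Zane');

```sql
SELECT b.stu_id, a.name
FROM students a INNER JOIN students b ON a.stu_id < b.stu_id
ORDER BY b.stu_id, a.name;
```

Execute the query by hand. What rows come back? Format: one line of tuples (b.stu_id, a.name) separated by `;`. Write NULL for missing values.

INNER JOIN keeps only pairs where the ON condition holds.
Matching on a.stu_id < b.stu_id.
- a (stu_id=9) has no partner → excluded.
- a (stu_id=1) pairs with 5 row(s) of b.
- a (stu_id=6) pairs with 2 row(s) of b.
- a (stu_id=4) pairs with 4 row(s) of b.
- a (stu_id=5) pairs with 3 row(s) of b.
- a (stu_id=9) has no partner → excluded.

(4, Frank); (5, Carol); (5, Frank); (6, Carol); (6, Frank); (6, Heidi); (9, Carol); (9, Carol); (9, Frank); (9, Frank); (9, Grace); (9, Grace); (9, Heidi); (9, Heidi)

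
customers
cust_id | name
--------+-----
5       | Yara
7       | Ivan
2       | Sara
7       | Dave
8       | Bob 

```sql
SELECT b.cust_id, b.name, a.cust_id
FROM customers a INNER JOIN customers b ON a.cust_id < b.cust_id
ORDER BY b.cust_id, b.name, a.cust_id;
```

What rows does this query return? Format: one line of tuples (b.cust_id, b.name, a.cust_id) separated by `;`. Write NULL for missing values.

(5, Yara, 2); (7, Dave, 2); (7, Dave, 5); (7, Ivan, 2); (7, Ivan, 5); (8, Bob, 2); (8, Bob, 5); (8, Bob, 7); (8, Bob, 7)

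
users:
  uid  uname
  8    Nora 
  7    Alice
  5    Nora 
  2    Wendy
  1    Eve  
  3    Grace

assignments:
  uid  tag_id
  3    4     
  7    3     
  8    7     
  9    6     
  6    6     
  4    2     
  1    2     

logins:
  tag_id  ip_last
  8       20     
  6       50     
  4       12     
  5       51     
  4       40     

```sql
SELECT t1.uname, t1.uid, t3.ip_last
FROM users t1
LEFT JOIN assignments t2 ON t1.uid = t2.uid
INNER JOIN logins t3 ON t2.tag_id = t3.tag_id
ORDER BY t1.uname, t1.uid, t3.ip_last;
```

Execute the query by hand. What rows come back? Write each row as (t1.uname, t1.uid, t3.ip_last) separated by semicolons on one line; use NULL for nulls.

(Grace, 3, 12); (Grace, 3, 40)

Step 1 — t1 LEFT JOIN t2 on uid → 6 row(s).
Then INNER JOIN `logins t3` on tag_id: keep only rows whose t2.tag_id appears in t3.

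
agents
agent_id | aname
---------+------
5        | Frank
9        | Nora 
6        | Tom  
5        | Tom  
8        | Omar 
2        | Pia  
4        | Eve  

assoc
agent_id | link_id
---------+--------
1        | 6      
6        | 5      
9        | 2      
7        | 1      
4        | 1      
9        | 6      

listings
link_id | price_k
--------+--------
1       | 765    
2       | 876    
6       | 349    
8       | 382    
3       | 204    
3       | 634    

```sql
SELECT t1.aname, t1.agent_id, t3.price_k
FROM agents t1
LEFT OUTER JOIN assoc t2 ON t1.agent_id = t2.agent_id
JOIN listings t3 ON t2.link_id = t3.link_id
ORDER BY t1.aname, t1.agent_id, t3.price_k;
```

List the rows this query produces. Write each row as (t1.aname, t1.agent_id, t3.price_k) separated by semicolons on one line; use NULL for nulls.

Joins associate left-to-right: agents LEFT JOIN assoc on agent_id gives 8 intermediate row(s).
Then INNER JOIN `listings t3` on link_id: keep only rows whose t2.link_id appears in t3.

(Eve, 4, 765); (Nora, 9, 349); (Nora, 9, 876)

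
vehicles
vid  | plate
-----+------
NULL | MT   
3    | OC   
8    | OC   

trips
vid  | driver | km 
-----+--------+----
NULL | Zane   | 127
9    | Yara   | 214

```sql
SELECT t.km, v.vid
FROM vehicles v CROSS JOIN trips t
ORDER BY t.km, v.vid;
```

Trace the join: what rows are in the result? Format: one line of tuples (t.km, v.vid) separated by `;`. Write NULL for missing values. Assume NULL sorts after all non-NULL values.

(127, 3); (127, 8); (127, NULL); (214, 3); (214, 8); (214, NULL)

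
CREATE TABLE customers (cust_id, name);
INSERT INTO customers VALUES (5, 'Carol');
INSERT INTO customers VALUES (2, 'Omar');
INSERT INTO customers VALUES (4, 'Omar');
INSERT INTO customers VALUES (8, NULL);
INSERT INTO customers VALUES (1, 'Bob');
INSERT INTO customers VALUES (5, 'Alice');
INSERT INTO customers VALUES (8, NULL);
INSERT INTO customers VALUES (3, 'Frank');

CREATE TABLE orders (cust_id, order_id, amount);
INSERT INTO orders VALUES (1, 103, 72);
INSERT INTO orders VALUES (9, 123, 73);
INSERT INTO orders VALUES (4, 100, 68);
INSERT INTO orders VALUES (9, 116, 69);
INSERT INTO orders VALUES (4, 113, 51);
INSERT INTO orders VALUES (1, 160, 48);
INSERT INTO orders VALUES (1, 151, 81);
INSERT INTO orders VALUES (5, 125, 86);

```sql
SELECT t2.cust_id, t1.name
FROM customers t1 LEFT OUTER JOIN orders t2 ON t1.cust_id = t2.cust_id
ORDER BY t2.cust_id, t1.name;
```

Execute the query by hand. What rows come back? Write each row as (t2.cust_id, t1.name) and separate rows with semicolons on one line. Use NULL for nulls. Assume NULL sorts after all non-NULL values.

LEFT JOIN keeps every row from `customers`; unmatched rows get NULL for `orders`'s columns.
Matching on t1.cust_id = t2.cust_id.
- t1 (cust_id=5) pairs with 1 row(s) of t2.
- t1 (cust_id=2) has no partner → padded with NULL.
- t1 (cust_id=4) pairs with 2 row(s) of t2.
- t1 (cust_id=8) has no partner → padded with NULL.
- t1 (cust_id=1) pairs with 3 row(s) of t2.
- t1 (cust_id=5) pairs with 1 row(s) of t2.
- t1 (cust_id=8) has no partner → padded with NULL.
- t1 (cust_id=3) has no partner → padded with NULL.

(1, Bob); (1, Bob); (1, Bob); (4, Omar); (4, Omar); (5, Alice); (5, Carol); (NULL, Frank); (NULL, Omar); (NULL, NULL); (NULL, NULL)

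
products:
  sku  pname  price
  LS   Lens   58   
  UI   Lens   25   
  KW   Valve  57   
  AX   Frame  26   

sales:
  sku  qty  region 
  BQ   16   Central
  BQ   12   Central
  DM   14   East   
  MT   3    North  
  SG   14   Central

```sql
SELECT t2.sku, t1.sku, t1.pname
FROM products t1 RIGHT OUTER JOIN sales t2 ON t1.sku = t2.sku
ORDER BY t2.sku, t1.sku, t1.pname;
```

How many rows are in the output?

RIGHT JOIN keeps every row from `sales`; unmatched rows get NULL for `products`'s columns.
Matching on t1.sku = t2.sku.
- t1 row (sku=LS): no match.
- t1 row (sku=UI): no match.
- t1 row (sku=KW): no match.
- t1 row (sku=AX): no match.
- plus 5 unmatched t2 row(s), each kept with NULL t1 columns.
Total: 0 matched + 5 padded = 5 rows.

5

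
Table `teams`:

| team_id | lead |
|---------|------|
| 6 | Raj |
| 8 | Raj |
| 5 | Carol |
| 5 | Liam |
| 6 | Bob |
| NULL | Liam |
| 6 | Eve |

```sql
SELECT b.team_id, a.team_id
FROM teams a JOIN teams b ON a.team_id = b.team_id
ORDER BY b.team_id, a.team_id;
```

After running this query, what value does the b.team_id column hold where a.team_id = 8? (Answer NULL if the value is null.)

INNER JOIN keeps only pairs where the ON condition holds.
Matching on a.team_id = b.team_id. A NULL in a compared column never satisfies the condition.
Matched pairs: 14.

8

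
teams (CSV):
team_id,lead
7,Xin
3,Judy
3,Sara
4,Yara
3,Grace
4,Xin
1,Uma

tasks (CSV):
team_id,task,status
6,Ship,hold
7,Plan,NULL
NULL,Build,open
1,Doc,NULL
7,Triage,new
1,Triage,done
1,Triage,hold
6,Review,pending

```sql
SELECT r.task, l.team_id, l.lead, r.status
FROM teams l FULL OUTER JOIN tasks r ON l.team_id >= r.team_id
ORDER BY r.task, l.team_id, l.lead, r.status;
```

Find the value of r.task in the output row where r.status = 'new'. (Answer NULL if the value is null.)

FULL OUTER JOIN keeps every row from both sides; unmatched rows get NULL for the other side's columns.
Matching on l.team_id >= r.team_id. A NULL in a compared column never satisfies the condition.
Matched pairs: 25; unmatched l rows kept: 0; unmatched r rows kept: 1.

Triage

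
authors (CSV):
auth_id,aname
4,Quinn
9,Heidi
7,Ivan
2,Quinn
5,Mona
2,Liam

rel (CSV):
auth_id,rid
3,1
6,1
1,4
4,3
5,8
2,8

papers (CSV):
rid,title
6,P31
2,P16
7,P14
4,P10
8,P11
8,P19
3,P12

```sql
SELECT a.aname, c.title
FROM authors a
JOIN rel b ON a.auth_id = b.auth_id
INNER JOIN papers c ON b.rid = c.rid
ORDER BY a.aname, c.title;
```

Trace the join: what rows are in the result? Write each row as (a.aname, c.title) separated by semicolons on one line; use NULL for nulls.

Joins associate left-to-right: authors INNER JOIN rel on auth_id gives 4 intermediate row(s).
Then INNER JOIN `papers c` on rid: keep only rows whose b.rid appears in c.

(Liam, P11); (Liam, P19); (Mona, P11); (Mona, P19); (Quinn, P11); (Quinn, P12); (Quinn, P19)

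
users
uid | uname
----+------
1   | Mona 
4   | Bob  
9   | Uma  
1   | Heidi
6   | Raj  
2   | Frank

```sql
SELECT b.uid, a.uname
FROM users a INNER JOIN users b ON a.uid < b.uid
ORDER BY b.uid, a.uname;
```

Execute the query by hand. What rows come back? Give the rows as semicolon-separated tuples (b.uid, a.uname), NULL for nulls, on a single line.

INNER JOIN keeps only pairs where the ON condition holds.
Matching on a.uid < b.uid.
Matched pairs: 14.

(2, Heidi); (2, Mona); (4, Frank); (4, Heidi); (4, Mona); (6, Bob); (6, Frank); (6, Heidi); (6, Mona); (9, Bob); (9, Frank); (9, Heidi); (9, Mona); (9, Raj)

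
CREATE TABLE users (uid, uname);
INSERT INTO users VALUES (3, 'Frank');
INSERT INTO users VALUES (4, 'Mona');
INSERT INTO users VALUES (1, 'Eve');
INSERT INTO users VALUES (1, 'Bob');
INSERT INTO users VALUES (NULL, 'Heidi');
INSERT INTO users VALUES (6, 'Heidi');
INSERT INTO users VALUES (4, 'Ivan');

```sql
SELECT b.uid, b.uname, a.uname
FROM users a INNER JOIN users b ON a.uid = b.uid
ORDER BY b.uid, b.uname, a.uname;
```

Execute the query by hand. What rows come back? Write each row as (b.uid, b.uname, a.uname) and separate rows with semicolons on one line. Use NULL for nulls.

INNER JOIN keeps only pairs where the ON condition holds.
Matching on a.uid = b.uid. A NULL in a compared column never satisfies the condition.
- uid=3: 1 matching b row(s), so 1 row(s) emitted.
- uid=4: 2 matching b row(s), so 2 row(s) emitted.
- uid=1: 2 matching b row(s), so 2 row(s) emitted.
- uid=1: 2 matching b row(s), so 2 row(s) emitted.
- uid=NULL: no matching b row, dropped.
- uid=6: 1 matching b row(s), so 1 row(s) emitted.
- uid=4: 2 matching b row(s), so 2 row(s) emitted.
After projecting and ordering:
b.uid | b.uname | a.uname
1 | Bob | Bob
1 | Bob | Eve
1 | Eve | Bob
1 | Eve | Eve
3 | Frank | Frank
4 | Ivan | Ivan
4 | Ivan | Mona
4 | Mona | Ivan
4 | Mona | Mona
6 | Heidi | Heidi

(1, Bob, Bob); (1, Bob, Eve); (1, Eve, Bob); (1, Eve, Eve); (3, Frank, Frank); (4, Ivan, Ivan); (4, Ivan, Mona); (4, Mona, Ivan); (4, Mona, Mona); (6, Heidi, Heidi)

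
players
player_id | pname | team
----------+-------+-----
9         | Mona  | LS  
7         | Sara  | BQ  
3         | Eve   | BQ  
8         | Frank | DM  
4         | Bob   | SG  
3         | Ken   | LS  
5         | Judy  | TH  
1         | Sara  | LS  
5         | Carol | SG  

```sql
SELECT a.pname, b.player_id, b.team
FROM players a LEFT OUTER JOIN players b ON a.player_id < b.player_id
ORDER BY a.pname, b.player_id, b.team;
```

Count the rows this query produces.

35

LEFT JOIN keeps every row from `players a`; unmatched rows get NULL for `players b`'s columns.
Matching on a.player_id < b.player_id.
- player_id=9: no b row matches, row kept with b columns NULL.
- player_id=7: 2 matching b row(s), so 2 row(s) emitted.
- player_id=3: 6 matching b row(s), so 6 row(s) emitted.
- player_id=8: 1 matching b row(s), so 1 row(s) emitted.
- player_id=4: 5 matching b row(s), so 5 row(s) emitted.
- player_id=3: 6 matching b row(s), so 6 row(s) emitted.
- player_id=5: 3 matching b row(s), so 3 row(s) emitted.
- player_id=1: 8 matching b row(s), so 8 row(s) emitted.
- player_id=5: 3 matching b row(s), so 3 row(s) emitted.
Total: 34 matched + 1 padded = 35 rows.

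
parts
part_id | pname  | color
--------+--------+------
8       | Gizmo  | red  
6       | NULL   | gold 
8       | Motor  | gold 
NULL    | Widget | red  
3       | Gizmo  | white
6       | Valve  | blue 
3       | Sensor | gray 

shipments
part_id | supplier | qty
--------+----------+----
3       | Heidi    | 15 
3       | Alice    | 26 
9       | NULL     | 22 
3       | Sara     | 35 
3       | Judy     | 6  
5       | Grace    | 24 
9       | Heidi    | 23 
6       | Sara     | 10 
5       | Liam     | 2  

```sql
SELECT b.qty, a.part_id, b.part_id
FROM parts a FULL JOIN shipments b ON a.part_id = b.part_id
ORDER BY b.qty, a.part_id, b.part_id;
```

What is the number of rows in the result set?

17

FULL OUTER JOIN keeps every row from both sides; unmatched rows get NULL for the other side's columns.
Matching on a.part_id = b.part_id. A NULL in a compared column never satisfies the condition.
Matched pairs: 10; unmatched a rows kept: 3; unmatched b rows kept: 4.
Total: 10 matched + 7 padded = 17 rows.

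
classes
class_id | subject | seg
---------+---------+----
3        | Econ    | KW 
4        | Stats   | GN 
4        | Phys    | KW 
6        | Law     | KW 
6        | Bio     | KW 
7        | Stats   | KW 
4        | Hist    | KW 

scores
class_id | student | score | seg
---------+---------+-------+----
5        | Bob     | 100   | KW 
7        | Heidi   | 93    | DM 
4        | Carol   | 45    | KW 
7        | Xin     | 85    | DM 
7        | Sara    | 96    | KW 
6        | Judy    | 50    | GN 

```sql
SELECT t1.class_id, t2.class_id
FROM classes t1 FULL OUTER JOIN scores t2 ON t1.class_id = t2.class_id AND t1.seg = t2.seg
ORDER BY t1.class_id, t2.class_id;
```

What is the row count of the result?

FULL OUTER JOIN keeps every row from both sides; unmatched rows get NULL for the other side's columns.
Matching on t1.class_id = t2.class_id AND t1.seg = t2.seg.
Matched pairs: 3; unmatched t1 rows kept: 4; unmatched t2 rows kept: 4.
Total: 3 matched + 8 padded = 11 rows.

11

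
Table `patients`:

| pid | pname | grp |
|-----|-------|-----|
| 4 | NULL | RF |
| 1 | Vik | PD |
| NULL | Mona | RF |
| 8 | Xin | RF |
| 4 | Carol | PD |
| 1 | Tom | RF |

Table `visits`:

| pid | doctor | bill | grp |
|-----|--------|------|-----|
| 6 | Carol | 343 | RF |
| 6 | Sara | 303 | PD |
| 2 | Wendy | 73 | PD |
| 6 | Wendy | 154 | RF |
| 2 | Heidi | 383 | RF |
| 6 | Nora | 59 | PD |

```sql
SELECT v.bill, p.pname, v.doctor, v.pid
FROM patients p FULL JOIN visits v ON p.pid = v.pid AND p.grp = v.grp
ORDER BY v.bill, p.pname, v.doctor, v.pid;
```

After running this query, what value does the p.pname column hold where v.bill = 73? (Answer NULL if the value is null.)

NULL

FULL OUTER JOIN keeps every row from both sides; unmatched rows get NULL for the other side's columns.
Matching on p.pid = v.pid AND p.grp = v.grp. A NULL in a compared column never satisfies the condition.
Matched pairs: 0; unmatched p rows kept: 6; unmatched v rows kept: 6.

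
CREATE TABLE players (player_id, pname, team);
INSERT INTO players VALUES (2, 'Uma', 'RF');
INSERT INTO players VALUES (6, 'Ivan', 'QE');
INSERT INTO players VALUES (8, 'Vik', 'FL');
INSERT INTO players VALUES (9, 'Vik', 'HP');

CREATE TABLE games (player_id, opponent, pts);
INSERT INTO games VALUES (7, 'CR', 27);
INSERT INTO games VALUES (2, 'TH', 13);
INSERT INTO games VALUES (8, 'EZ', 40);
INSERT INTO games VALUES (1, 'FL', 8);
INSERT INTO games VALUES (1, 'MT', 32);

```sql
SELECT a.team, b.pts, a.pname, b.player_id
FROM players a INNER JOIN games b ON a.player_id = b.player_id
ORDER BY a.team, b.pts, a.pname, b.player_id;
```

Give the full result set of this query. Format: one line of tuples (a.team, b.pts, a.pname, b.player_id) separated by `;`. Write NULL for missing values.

INNER JOIN keeps only pairs where the ON condition holds.
Matching on a.player_id = b.player_id.
- a row (player_id=2): matches 1 b row(s) → 1 output row(s).
- a row (player_id=6): no match → dropped.
- a row (player_id=8): matches 1 b row(s) → 1 output row(s).
- a row (player_id=9): no match → dropped.
After projecting and ordering:
a.team | b.pts | a.pname | b.player_id
FL | 40 | Vik | 8
RF | 13 | Uma | 2

(FL, 40, Vik, 8); (RF, 13, Uma, 2)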